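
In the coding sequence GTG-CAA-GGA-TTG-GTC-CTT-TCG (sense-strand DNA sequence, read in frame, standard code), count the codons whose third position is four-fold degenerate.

5

Codon 1 GTG (Val): third position 4-fold.
Codon 2 CAA (Gln): third position 2-fold.
Codon 3 GGA (Gly): third position 4-fold.
Codon 4 TTG (Leu): third position 2-fold.
Codon 5 GTC (Val): third position 4-fold.
Codon 6 CTT (Leu): third position 4-fold.
Codon 7 TCG (Ser): third position 4-fold.
Four-fold degenerate third positions: 5.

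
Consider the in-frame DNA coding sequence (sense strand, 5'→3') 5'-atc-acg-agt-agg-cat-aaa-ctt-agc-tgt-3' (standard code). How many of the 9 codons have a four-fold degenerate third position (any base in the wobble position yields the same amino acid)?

2

Codon 1 ATC (Ile): third position 3-fold.
Codon 2 ACG (Thr): third position 4-fold.
Codon 3 AGT (Ser): third position 2-fold.
Codon 4 AGG (Arg): third position 2-fold.
Codon 5 CAT (His): third position 2-fold.
Codon 6 AAA (Lys): third position 2-fold.
Codon 7 CTT (Leu): third position 4-fold.
Codon 8 AGC (Ser): third position 2-fold.
Codon 9 TGT (Cys): third position 2-fold.
Four-fold degenerate third positions: 2.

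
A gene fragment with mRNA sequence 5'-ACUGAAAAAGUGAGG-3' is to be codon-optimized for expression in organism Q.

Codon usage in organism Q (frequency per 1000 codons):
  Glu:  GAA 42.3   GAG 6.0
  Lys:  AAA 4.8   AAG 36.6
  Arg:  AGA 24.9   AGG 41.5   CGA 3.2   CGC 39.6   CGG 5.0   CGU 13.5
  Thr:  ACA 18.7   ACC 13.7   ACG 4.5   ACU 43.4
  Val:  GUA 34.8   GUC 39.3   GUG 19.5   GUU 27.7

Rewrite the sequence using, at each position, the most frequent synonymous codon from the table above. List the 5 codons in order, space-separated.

ACU GAA AAG GUC AGG

Codon 1 (Thr): best is ACU at 43.4.
Codon 2 (Glu): best is GAA at 42.3.
Codon 3 (Lys): best is AAG at 36.6.
Codon 4 (Val): best is GUC at 39.3.
Codon 5 (Arg): best is AGG at 41.5.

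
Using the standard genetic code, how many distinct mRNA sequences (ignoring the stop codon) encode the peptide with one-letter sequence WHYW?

Trp: 1 codon.
His: 2 codons.
Tyr: 2 codons.
Trp: 1 codon.
1 × 2 × 2 × 1 = 4.

4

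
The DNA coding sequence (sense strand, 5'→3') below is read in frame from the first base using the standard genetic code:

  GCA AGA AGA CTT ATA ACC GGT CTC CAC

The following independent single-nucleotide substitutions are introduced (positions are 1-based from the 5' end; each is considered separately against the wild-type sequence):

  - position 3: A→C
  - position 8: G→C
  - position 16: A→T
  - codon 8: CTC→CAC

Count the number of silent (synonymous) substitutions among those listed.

1

Codon 1: GCA (Ala) → GCC (Ala) — synonymous.
Codon 3: AGA (Arg) → ACA (Thr) — missense.
Codon 6: ACC (Thr) → TCC (Ser) — missense.
Codon 8: CTC (Leu) → CAC (His) — missense.
Synonymous: 1 of 4.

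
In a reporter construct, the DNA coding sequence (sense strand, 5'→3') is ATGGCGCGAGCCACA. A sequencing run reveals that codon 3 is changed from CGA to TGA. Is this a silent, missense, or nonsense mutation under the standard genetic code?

nonsense

Position 7 falls in codon 3: CGA → Arg.
After the substitution the codon is TGA → Stop.
The new codon is a stop codon, so this is a nonsense mutation.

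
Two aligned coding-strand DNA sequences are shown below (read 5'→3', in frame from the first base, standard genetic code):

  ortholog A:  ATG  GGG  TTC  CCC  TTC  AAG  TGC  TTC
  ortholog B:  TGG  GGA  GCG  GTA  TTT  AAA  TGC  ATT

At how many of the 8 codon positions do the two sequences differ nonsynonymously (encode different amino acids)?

4

Codon 1: ATG Met / TGG Trp — nonsynonymous.
Codon 2: GGG Gly / GGA Gly — synonymous.
Codon 3: TTC Phe / GCG Ala — nonsynonymous.
Codon 4: CCC Pro / GTA Val — nonsynonymous.
Codon 5: TTC Phe / TTT Phe — synonymous.
Codon 6: AAG Lys / AAA Lys — synonymous.
Codon 7: TGC Cys / TGC Cys — identical.
Codon 8: TTC Phe / ATT Ile — nonsynonymous.
Nonsynonymous differences: 4.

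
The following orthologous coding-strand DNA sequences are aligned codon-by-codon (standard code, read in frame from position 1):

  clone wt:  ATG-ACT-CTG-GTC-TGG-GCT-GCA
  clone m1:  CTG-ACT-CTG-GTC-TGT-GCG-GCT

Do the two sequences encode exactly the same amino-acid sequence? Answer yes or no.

Codon 1: ATG Met / CTG Leu — nonsynonymous.
Codon 2: ACT Thr / ACT Thr — identical.
Codon 3: CTG Leu / CTG Leu — identical.
Codon 4: GTC Val / GTC Val — identical.
Codon 5: TGG Trp / TGT Cys — nonsynonymous.
Codon 6: GCT Ala / GCG Ala — synonymous.
Codon 7: GCA Ala / GCT Ala — synonymous.
Nonsynonymous differences: 2 → different protein.

no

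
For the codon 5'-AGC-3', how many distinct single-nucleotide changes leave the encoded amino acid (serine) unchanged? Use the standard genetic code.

Position 1: none → 0 synonymous.
Position 2: none → 0 synonymous.
Position 3: AGU → 1 synonymous.
Total: 0 + 0 + 1 = 1.

1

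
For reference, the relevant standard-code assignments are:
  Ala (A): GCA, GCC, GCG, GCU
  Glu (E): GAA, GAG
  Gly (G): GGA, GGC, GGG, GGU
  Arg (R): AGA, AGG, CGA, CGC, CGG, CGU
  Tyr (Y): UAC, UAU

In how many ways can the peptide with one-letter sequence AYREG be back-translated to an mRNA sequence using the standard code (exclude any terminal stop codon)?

Ala: 4 codons.
Tyr: 2 codons.
Arg: 6 codons.
Glu: 2 codons.
Gly: 4 codons.
4 × 2 × 6 × 2 × 4 = 384.

384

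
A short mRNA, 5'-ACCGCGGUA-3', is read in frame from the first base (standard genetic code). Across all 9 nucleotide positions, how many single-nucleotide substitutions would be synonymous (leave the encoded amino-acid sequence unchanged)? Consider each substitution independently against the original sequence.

9

Codon 1 (ACC, Thr): 3 synonymous substitutions.
Codon 2 (GCG, Ala): 3 synonymous substitutions.
Codon 3 (GUA, Val): 3 synonymous substitutions.
Total: 3 + 3 + 3 = 9.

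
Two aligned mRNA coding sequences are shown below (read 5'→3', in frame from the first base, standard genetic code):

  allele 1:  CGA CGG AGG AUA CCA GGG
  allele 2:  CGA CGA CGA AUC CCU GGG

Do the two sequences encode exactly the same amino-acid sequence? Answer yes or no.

Codon 1: CGA Arg / CGA Arg — identical.
Codon 2: CGG Arg / CGA Arg — synonymous.
Codon 3: AGG Arg / CGA Arg — synonymous.
Codon 4: AUA Ile / AUC Ile — synonymous.
Codon 5: CCA Pro / CCU Pro — synonymous.
Codon 6: GGG Gly / GGG Gly — identical.
Nonsynonymous differences: 0 → same protein.

yes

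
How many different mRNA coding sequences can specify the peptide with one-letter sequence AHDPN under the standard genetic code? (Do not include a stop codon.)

128

Ala: 4 codons.
His: 2 codons.
Asp: 2 codons.
Pro: 4 codons.
Asn: 2 codons.
4 × 2 × 2 × 4 × 2 = 128.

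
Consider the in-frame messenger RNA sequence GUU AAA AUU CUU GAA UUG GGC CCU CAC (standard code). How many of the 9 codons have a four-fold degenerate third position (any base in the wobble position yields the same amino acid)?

4

Codon 1 GUU (Val): third position 4-fold.
Codon 2 AAA (Lys): third position 2-fold.
Codon 3 AUU (Ile): third position 3-fold.
Codon 4 CUU (Leu): third position 4-fold.
Codon 5 GAA (Glu): third position 2-fold.
Codon 6 UUG (Leu): third position 2-fold.
Codon 7 GGC (Gly): third position 4-fold.
Codon 8 CCU (Pro): third position 4-fold.
Codon 9 CAC (His): third position 2-fold.
Four-fold degenerate third positions: 4.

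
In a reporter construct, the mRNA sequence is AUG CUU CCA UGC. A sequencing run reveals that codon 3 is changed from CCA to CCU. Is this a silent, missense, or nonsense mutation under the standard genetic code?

Position 9 falls in codon 3: CCA → Pro.
After the substitution the codon is CCU → Pro.
Both encode Pro, so the change is synonymous.

silent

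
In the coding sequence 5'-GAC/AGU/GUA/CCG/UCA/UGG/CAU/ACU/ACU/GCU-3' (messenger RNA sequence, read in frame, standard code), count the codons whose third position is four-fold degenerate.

6

Codon 1 GAC (Asp): third position 2-fold.
Codon 2 AGU (Ser): third position 2-fold.
Codon 3 GUA (Val): third position 4-fold.
Codon 4 CCG (Pro): third position 4-fold.
Codon 5 UCA (Ser): third position 4-fold.
Codon 6 UGG (Trp): third position 1-fold.
Codon 7 CAU (His): third position 2-fold.
Codon 8 ACU (Thr): third position 4-fold.
Codon 9 ACU (Thr): third position 4-fold.
Codon 10 GCU (Ala): third position 4-fold.
Four-fold degenerate third positions: 6.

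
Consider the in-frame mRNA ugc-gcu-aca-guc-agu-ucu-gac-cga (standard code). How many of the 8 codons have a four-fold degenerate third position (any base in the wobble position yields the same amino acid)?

5

Codon 1 UGC (Cys): third position 2-fold.
Codon 2 GCU (Ala): third position 4-fold.
Codon 3 ACA (Thr): third position 4-fold.
Codon 4 GUC (Val): third position 4-fold.
Codon 5 AGU (Ser): third position 2-fold.
Codon 6 UCU (Ser): third position 4-fold.
Codon 7 GAC (Asp): third position 2-fold.
Codon 8 CGA (Arg): third position 4-fold.
Four-fold degenerate third positions: 5.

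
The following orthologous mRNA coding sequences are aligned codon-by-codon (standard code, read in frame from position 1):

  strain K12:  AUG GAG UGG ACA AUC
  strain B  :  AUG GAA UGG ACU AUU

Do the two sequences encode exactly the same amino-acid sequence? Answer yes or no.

yes

Codon 1: AUG Met / AUG Met — identical.
Codon 2: GAG Glu / GAA Glu — synonymous.
Codon 3: UGG Trp / UGG Trp — identical.
Codon 4: ACA Thr / ACU Thr — synonymous.
Codon 5: AUC Ile / AUU Ile — synonymous.
Nonsynonymous differences: 0 → same protein.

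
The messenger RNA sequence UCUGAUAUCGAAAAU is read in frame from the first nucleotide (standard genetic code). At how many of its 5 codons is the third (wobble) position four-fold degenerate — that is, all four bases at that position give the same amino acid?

1

Codon 1 UCU (Ser): third position 4-fold.
Codon 2 GAU (Asp): third position 2-fold.
Codon 3 AUC (Ile): third position 3-fold.
Codon 4 GAA (Glu): third position 2-fold.
Codon 5 AAU (Asn): third position 2-fold.
Four-fold degenerate third positions: 1.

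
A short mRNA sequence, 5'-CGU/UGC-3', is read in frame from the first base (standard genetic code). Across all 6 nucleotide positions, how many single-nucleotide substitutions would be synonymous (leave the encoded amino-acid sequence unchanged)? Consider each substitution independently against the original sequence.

Codon 1 (CGU, Arg): 3 synonymous substitutions.
Codon 2 (UGC, Cys): 1 synonymous substitution.
Total: 3 + 1 = 4.

4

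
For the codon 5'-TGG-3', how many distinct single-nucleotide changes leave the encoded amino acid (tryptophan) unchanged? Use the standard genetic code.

0

Position 1: none → 0 synonymous.
Position 2: none → 0 synonymous.
Position 3: none → 0 synonymous.
Total: 0 + 0 + 0 = 0.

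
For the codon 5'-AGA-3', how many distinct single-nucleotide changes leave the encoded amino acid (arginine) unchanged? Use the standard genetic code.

Position 1: CGA → 1 synonymous.
Position 2: none → 0 synonymous.
Position 3: AGG → 1 synonymous.
Total: 1 + 0 + 1 = 2.

2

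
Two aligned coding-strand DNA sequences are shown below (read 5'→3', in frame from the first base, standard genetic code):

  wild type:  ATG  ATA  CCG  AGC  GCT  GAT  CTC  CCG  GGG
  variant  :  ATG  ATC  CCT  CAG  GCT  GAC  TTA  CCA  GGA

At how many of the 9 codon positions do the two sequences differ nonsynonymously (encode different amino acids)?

Codon 1: ATG Met / ATG Met — identical.
Codon 2: ATA Ile / ATC Ile — synonymous.
Codon 3: CCG Pro / CCT Pro — synonymous.
Codon 4: AGC Ser / CAG Gln — nonsynonymous.
Codon 5: GCT Ala / GCT Ala — identical.
Codon 6: GAT Asp / GAC Asp — synonymous.
Codon 7: CTC Leu / TTA Leu — synonymous.
Codon 8: CCG Pro / CCA Pro — synonymous.
Codon 9: GGG Gly / GGA Gly — synonymous.
Nonsynonymous differences: 1.

1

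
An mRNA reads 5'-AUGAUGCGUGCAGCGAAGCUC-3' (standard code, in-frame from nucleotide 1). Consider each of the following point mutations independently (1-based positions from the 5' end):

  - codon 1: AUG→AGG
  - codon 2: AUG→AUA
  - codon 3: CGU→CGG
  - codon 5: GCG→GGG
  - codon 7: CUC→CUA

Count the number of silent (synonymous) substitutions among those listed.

2

Codon 1: AUG (Met) → AGG (Arg) — missense.
Codon 2: AUG (Met) → AUA (Ile) — missense.
Codon 3: CGU (Arg) → CGG (Arg) — synonymous.
Codon 5: GCG (Ala) → GGG (Gly) — missense.
Codon 7: CUC (Leu) → CUA (Leu) — synonymous.
Synonymous: 2 of 5.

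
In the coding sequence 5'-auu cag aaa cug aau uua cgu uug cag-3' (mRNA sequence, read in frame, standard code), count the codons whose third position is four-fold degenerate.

Codon 1 AUU (Ile): third position 3-fold.
Codon 2 CAG (Gln): third position 2-fold.
Codon 3 AAA (Lys): third position 2-fold.
Codon 4 CUG (Leu): third position 4-fold.
Codon 5 AAU (Asn): third position 2-fold.
Codon 6 UUA (Leu): third position 2-fold.
Codon 7 CGU (Arg): third position 4-fold.
Codon 8 UUG (Leu): third position 2-fold.
Codon 9 CAG (Gln): third position 2-fold.
Four-fold degenerate third positions: 2.

2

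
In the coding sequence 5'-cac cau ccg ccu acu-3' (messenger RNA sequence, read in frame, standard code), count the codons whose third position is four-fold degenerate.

3

Codon 1 CAC (His): third position 2-fold.
Codon 2 CAU (His): third position 2-fold.
Codon 3 CCG (Pro): third position 4-fold.
Codon 4 CCU (Pro): third position 4-fold.
Codon 5 ACU (Thr): third position 4-fold.
Four-fold degenerate third positions: 3.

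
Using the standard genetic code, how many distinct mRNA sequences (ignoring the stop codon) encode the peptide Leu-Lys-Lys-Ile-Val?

288

Leu: 6 codons.
Lys: 2 codons.
Lys: 2 codons.
Ile: 3 codons.
Val: 4 codons.
6 × 2 × 2 × 3 × 4 = 288.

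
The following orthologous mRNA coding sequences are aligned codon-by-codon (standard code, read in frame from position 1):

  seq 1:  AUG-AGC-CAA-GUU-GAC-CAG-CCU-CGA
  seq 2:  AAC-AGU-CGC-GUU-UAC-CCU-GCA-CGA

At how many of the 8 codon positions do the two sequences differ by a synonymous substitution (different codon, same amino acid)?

1

Codon 1: AUG Met / AAC Asn — nonsynonymous.
Codon 2: AGC Ser / AGU Ser — synonymous.
Codon 3: CAA Gln / CGC Arg — nonsynonymous.
Codon 4: GUU Val / GUU Val — identical.
Codon 5: GAC Asp / UAC Tyr — nonsynonymous.
Codon 6: CAG Gln / CCU Pro — nonsynonymous.
Codon 7: CCU Pro / GCA Ala — nonsynonymous.
Codon 8: CGA Arg / CGA Arg — identical.
Synonymous differences: 1.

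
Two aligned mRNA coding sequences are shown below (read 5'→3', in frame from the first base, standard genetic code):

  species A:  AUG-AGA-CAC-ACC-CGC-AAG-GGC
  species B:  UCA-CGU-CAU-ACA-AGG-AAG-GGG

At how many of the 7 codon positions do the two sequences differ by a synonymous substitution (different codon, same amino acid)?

5

Codon 1: AUG Met / UCA Ser — nonsynonymous.
Codon 2: AGA Arg / CGU Arg — synonymous.
Codon 3: CAC His / CAU His — synonymous.
Codon 4: ACC Thr / ACA Thr — synonymous.
Codon 5: CGC Arg / AGG Arg — synonymous.
Codon 6: AAG Lys / AAG Lys — identical.
Codon 7: GGC Gly / GGG Gly — synonymous.
Synonymous differences: 5.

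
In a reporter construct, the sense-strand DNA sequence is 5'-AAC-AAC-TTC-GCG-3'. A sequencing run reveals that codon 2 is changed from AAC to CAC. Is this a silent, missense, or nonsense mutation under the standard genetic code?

missense

Position 4 falls in codon 2: AAC → Asn.
After the substitution the codon is CAC → His.
Asn ≠ His, so this is a missense mutation.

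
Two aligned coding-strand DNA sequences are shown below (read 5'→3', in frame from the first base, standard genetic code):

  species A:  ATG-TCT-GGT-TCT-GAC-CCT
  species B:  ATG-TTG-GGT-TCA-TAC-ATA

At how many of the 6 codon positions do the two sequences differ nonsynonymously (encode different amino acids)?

Codon 1: ATG Met / ATG Met — identical.
Codon 2: TCT Ser / TTG Leu — nonsynonymous.
Codon 3: GGT Gly / GGT Gly — identical.
Codon 4: TCT Ser / TCA Ser — synonymous.
Codon 5: GAC Asp / TAC Tyr — nonsynonymous.
Codon 6: CCT Pro / ATA Ile — nonsynonymous.
Nonsynonymous differences: 3.

3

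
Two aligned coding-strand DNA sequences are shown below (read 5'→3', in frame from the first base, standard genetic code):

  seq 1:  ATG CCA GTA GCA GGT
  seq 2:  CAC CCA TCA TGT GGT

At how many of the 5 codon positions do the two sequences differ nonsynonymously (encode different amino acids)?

3

Codon 1: ATG Met / CAC His — nonsynonymous.
Codon 2: CCA Pro / CCA Pro — identical.
Codon 3: GTA Val / TCA Ser — nonsynonymous.
Codon 4: GCA Ala / TGT Cys — nonsynonymous.
Codon 5: GGT Gly / GGT Gly — identical.
Nonsynonymous differences: 3.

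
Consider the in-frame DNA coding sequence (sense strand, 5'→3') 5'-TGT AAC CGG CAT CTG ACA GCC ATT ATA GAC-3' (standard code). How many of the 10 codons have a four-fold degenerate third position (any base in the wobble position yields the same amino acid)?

Codon 1 TGT (Cys): third position 2-fold.
Codon 2 AAC (Asn): third position 2-fold.
Codon 3 CGG (Arg): third position 4-fold.
Codon 4 CAT (His): third position 2-fold.
Codon 5 CTG (Leu): third position 4-fold.
Codon 6 ACA (Thr): third position 4-fold.
Codon 7 GCC (Ala): third position 4-fold.
Codon 8 ATT (Ile): third position 3-fold.
Codon 9 ATA (Ile): third position 3-fold.
Codon 10 GAC (Asp): third position 2-fold.
Four-fold degenerate third positions: 4.

4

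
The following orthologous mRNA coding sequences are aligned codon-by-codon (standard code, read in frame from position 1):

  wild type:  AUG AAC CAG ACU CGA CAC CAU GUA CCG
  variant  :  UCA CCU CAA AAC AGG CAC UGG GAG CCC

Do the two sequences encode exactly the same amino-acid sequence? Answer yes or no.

Codon 1: AUG Met / UCA Ser — nonsynonymous.
Codon 2: AAC Asn / CCU Pro — nonsynonymous.
Codon 3: CAG Gln / CAA Gln — synonymous.
Codon 4: ACU Thr / AAC Asn — nonsynonymous.
Codon 5: CGA Arg / AGG Arg — synonymous.
Codon 6: CAC His / CAC His — identical.
Codon 7: CAU His / UGG Trp — nonsynonymous.
Codon 8: GUA Val / GAG Glu — nonsynonymous.
Codon 9: CCG Pro / CCC Pro — synonymous.
Nonsynonymous differences: 5 → different protein.

no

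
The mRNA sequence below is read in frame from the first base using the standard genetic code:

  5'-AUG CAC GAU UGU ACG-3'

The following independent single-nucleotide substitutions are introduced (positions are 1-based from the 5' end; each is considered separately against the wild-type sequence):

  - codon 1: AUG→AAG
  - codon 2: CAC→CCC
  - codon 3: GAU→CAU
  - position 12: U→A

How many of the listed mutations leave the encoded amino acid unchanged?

Codon 1: AUG (Met) → AAG (Lys) — missense.
Codon 2: CAC (His) → CCC (Pro) — missense.
Codon 3: GAU (Asp) → CAU (His) — missense.
Codon 4: UGU (Cys) → UGA (Stop) — nonsense.
Synonymous: 0 of 4.

0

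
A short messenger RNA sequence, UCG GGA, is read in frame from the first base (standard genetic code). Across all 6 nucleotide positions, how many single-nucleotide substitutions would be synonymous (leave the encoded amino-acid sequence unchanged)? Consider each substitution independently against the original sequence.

Codon 1 (UCG, Ser): 3 synonymous substitutions.
Codon 2 (GGA, Gly): 3 synonymous substitutions.
Total: 3 + 3 = 6.

6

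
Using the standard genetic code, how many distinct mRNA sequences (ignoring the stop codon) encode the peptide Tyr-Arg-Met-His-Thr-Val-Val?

Tyr: 2 codons.
Arg: 6 codons.
Met: 1 codon.
His: 2 codons.
Thr: 4 codons.
Val: 4 codons.
Val: 4 codons.
2 × 6 × 1 × 2 × 4 × 4 × 4 = 1536.

1536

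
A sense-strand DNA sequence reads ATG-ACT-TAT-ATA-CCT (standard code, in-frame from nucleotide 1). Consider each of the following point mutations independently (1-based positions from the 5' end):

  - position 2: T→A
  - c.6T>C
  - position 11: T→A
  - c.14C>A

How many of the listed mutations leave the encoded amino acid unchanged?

Codon 1: ATG (Met) → AAG (Lys) — missense.
Codon 2: ACT (Thr) → ACC (Thr) — synonymous.
Codon 4: ATA (Ile) → AAA (Lys) — missense.
Codon 5: CCT (Pro) → CAT (His) — missense.
Synonymous: 1 of 4.

1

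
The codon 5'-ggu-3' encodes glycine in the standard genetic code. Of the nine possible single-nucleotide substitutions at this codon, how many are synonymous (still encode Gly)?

3

Position 1: none → 0 synonymous.
Position 2: none → 0 synonymous.
Position 3: GGC, GGA, GGG → 3 synonymous.
Total: 0 + 0 + 3 = 3.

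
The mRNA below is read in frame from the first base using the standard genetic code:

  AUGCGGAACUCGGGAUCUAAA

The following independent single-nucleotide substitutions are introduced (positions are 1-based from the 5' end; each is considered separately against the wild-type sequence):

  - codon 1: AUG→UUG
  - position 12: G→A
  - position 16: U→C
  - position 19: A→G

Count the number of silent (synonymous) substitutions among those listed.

1

Codon 1: AUG (Met) → UUG (Leu) — missense.
Codon 4: UCG (Ser) → UCA (Ser) — synonymous.
Codon 6: UCU (Ser) → CCU (Pro) — missense.
Codon 7: AAA (Lys) → GAA (Glu) — missense.
Synonymous: 1 of 4.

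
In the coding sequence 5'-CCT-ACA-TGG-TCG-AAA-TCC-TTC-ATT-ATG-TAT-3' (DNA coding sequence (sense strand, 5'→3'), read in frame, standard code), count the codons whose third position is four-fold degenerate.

4

Codon 1 CCT (Pro): third position 4-fold.
Codon 2 ACA (Thr): third position 4-fold.
Codon 3 TGG (Trp): third position 1-fold.
Codon 4 TCG (Ser): third position 4-fold.
Codon 5 AAA (Lys): third position 2-fold.
Codon 6 TCC (Ser): third position 4-fold.
Codon 7 TTC (Phe): third position 2-fold.
Codon 8 ATT (Ile): third position 3-fold.
Codon 9 ATG (Met): third position 1-fold.
Codon 10 TAT (Tyr): third position 2-fold.
Four-fold degenerate third positions: 4.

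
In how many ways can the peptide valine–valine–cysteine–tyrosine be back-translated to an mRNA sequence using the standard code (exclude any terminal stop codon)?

64

Val: 4 codons.
Val: 4 codons.
Cys: 2 codons.
Tyr: 2 codons.
4 × 4 × 2 × 2 = 64.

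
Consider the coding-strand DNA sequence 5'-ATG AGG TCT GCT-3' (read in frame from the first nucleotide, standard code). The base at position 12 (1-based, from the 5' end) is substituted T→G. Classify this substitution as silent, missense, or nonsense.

silent

Position 12 falls in codon 4: GCT → Ala.
After the substitution the codon is GCG → Ala.
Both encode Ala, so the change is synonymous.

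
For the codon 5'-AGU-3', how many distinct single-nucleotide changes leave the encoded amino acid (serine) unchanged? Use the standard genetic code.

1

Position 1: none → 0 synonymous.
Position 2: none → 0 synonymous.
Position 3: AGC → 1 synonymous.
Total: 0 + 0 + 1 = 1.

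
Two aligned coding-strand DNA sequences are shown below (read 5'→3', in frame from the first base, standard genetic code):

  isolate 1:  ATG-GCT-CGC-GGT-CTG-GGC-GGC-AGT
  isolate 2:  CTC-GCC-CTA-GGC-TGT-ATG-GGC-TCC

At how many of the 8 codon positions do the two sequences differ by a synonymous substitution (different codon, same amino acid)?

3

Codon 1: ATG Met / CTC Leu — nonsynonymous.
Codon 2: GCT Ala / GCC Ala — synonymous.
Codon 3: CGC Arg / CTA Leu — nonsynonymous.
Codon 4: GGT Gly / GGC Gly — synonymous.
Codon 5: CTG Leu / TGT Cys — nonsynonymous.
Codon 6: GGC Gly / ATG Met — nonsynonymous.
Codon 7: GGC Gly / GGC Gly — identical.
Codon 8: AGT Ser / TCC Ser — synonymous.
Synonymous differences: 3.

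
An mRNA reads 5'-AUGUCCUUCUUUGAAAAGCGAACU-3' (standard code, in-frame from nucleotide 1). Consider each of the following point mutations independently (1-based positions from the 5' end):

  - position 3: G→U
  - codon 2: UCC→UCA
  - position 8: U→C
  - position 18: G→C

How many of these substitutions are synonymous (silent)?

Codon 1: AUG (Met) → AUU (Ile) — missense.
Codon 2: UCC (Ser) → UCA (Ser) — synonymous.
Codon 3: UUC (Phe) → UCC (Ser) — missense.
Codon 6: AAG (Lys) → AAC (Asn) — missense.
Synonymous: 1 of 4.

1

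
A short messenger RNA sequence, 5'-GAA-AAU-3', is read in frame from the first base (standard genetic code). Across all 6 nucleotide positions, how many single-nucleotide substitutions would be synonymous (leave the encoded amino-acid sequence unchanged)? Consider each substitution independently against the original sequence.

Codon 1 (GAA, Glu): 1 synonymous substitution.
Codon 2 (AAU, Asn): 1 synonymous substitution.
Total: 1 + 1 = 2.

2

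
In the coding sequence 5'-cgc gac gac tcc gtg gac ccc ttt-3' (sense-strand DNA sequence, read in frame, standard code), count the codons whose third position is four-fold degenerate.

4

Codon 1 CGC (Arg): third position 4-fold.
Codon 2 GAC (Asp): third position 2-fold.
Codon 3 GAC (Asp): third position 2-fold.
Codon 4 TCC (Ser): third position 4-fold.
Codon 5 GTG (Val): third position 4-fold.
Codon 6 GAC (Asp): third position 2-fold.
Codon 7 CCC (Pro): third position 4-fold.
Codon 8 TTT (Phe): third position 2-fold.
Four-fold degenerate third positions: 4.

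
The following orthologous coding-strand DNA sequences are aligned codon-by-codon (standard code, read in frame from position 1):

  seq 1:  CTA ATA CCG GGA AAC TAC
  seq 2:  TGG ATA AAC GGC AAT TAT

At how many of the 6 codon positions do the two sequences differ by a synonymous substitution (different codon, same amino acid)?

3

Codon 1: CTA Leu / TGG Trp — nonsynonymous.
Codon 2: ATA Ile / ATA Ile — identical.
Codon 3: CCG Pro / AAC Asn — nonsynonymous.
Codon 4: GGA Gly / GGC Gly — synonymous.
Codon 5: AAC Asn / AAT Asn — synonymous.
Codon 6: TAC Tyr / TAT Tyr — synonymous.
Synonymous differences: 3.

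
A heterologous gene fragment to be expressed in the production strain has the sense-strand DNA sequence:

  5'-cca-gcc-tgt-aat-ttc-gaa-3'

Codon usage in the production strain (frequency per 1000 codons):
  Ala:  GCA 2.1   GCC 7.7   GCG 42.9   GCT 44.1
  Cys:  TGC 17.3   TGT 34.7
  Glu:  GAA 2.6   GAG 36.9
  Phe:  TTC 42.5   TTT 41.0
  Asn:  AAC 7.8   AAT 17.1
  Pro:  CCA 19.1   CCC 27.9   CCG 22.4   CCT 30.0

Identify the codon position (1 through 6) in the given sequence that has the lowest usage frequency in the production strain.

6

Codon 1 CCA (Pro): 19.1 per 1000.
Codon 2 GCC (Ala): 7.7 per 1000.
Codon 3 TGT (Cys): 34.7 per 1000.
Codon 4 AAT (Asn): 17.1 per 1000.
Codon 5 TTC (Phe): 42.5 per 1000.
Codon 6 GAA (Glu): 2.6 per 1000.
Lowest frequency is 2.6 at codon 6.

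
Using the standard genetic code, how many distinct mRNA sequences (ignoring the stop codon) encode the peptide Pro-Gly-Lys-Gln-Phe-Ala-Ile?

Pro: 4 codons.
Gly: 4 codons.
Lys: 2 codons.
Gln: 2 codons.
Phe: 2 codons.
Ala: 4 codons.
Ile: 3 codons.
4 × 4 × 2 × 2 × 2 × 4 × 3 = 1536.

1536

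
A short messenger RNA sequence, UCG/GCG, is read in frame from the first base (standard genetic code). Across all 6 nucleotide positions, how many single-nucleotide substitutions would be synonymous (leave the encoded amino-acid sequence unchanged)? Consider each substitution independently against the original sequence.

Codon 1 (UCG, Ser): 3 synonymous substitutions.
Codon 2 (GCG, Ala): 3 synonymous substitutions.
Total: 3 + 3 = 6.

6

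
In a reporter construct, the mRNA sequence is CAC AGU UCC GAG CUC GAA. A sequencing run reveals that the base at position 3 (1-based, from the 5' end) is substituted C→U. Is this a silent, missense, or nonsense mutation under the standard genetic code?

Position 3 falls in codon 1: CAC → His.
After the substitution the codon is CAU → His.
Both encode His, so the change is synonymous.

silent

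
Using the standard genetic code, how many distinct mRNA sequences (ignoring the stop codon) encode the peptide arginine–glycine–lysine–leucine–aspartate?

576

Arg: 6 codons.
Gly: 4 codons.
Lys: 2 codons.
Leu: 6 codons.
Asp: 2 codons.
6 × 4 × 2 × 6 × 2 = 576.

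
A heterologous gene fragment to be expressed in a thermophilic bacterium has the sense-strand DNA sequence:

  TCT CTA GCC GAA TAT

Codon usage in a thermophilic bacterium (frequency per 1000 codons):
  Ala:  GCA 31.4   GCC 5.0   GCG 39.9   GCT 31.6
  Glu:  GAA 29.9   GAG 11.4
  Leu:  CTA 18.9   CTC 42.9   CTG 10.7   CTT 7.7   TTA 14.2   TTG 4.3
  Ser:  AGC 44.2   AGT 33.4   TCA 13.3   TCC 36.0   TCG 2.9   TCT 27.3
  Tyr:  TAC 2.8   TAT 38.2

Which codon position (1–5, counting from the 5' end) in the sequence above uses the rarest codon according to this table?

Codon 1 TCT (Ser): 27.3 per 1000.
Codon 2 CTA (Leu): 18.9 per 1000.
Codon 3 GCC (Ala): 5.0 per 1000.
Codon 4 GAA (Glu): 29.9 per 1000.
Codon 5 TAT (Tyr): 38.2 per 1000.
Lowest frequency is 5.0 at codon 3.

3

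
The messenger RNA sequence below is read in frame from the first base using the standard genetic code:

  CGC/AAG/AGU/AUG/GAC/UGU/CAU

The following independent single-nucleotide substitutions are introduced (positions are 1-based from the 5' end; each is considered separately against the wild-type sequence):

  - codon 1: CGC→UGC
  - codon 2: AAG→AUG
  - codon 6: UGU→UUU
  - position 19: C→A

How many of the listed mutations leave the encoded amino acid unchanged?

0

Codon 1: CGC (Arg) → UGC (Cys) — missense.
Codon 2: AAG (Lys) → AUG (Met) — missense.
Codon 6: UGU (Cys) → UUU (Phe) — missense.
Codon 7: CAU (His) → AAU (Asn) — missense.
Synonymous: 0 of 4.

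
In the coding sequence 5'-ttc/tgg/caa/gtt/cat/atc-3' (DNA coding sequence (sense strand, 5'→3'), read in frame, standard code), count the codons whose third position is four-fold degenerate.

1

Codon 1 TTC (Phe): third position 2-fold.
Codon 2 TGG (Trp): third position 1-fold.
Codon 3 CAA (Gln): third position 2-fold.
Codon 4 GTT (Val): third position 4-fold.
Codon 5 CAT (His): third position 2-fold.
Codon 6 ATC (Ile): third position 3-fold.
Four-fold degenerate third positions: 1.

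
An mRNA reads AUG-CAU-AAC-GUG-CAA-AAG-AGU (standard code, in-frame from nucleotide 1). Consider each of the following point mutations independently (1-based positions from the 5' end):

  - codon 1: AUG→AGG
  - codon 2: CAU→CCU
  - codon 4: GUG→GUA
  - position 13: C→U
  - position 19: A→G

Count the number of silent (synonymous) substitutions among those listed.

1

Codon 1: AUG (Met) → AGG (Arg) — missense.
Codon 2: CAU (His) → CCU (Pro) — missense.
Codon 4: GUG (Val) → GUA (Val) — synonymous.
Codon 5: CAA (Gln) → UAA (Stop) — nonsense.
Codon 7: AGU (Ser) → GGU (Gly) — missense.
Synonymous: 1 of 5.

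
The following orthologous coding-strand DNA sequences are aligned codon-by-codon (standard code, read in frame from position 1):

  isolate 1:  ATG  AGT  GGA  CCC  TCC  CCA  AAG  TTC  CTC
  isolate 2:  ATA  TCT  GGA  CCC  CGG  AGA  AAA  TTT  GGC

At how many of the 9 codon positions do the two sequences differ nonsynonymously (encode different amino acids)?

4

Codon 1: ATG Met / ATA Ile — nonsynonymous.
Codon 2: AGT Ser / TCT Ser — synonymous.
Codon 3: GGA Gly / GGA Gly — identical.
Codon 4: CCC Pro / CCC Pro — identical.
Codon 5: TCC Ser / CGG Arg — nonsynonymous.
Codon 6: CCA Pro / AGA Arg — nonsynonymous.
Codon 7: AAG Lys / AAA Lys — synonymous.
Codon 8: TTC Phe / TTT Phe — synonymous.
Codon 9: CTC Leu / GGC Gly — nonsynonymous.
Nonsynonymous differences: 4.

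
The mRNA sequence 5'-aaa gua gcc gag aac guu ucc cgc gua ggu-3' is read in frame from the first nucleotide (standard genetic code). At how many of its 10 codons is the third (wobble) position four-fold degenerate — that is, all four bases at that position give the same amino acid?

Codon 1 AAA (Lys): third position 2-fold.
Codon 2 GUA (Val): third position 4-fold.
Codon 3 GCC (Ala): third position 4-fold.
Codon 4 GAG (Glu): third position 2-fold.
Codon 5 AAC (Asn): third position 2-fold.
Codon 6 GUU (Val): third position 4-fold.
Codon 7 UCC (Ser): third position 4-fold.
Codon 8 CGC (Arg): third position 4-fold.
Codon 9 GUA (Val): third position 4-fold.
Codon 10 GGU (Gly): third position 4-fold.
Four-fold degenerate third positions: 7.

7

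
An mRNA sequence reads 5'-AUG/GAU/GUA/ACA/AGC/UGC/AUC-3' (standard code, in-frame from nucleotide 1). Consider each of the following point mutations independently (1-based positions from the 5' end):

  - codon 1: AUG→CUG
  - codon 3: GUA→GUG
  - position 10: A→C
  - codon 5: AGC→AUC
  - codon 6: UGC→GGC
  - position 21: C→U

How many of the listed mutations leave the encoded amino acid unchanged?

Codon 1: AUG (Met) → CUG (Leu) — missense.
Codon 3: GUA (Val) → GUG (Val) — synonymous.
Codon 4: ACA (Thr) → CCA (Pro) — missense.
Codon 5: AGC (Ser) → AUC (Ile) — missense.
Codon 6: UGC (Cys) → GGC (Gly) — missense.
Codon 7: AUC (Ile) → AUU (Ile) — synonymous.
Synonymous: 2 of 6.

2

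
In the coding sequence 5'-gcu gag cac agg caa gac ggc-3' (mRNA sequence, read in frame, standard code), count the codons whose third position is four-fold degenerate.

2

Codon 1 GCU (Ala): third position 4-fold.
Codon 2 GAG (Glu): third position 2-fold.
Codon 3 CAC (His): third position 2-fold.
Codon 4 AGG (Arg): third position 2-fold.
Codon 5 CAA (Gln): third position 2-fold.
Codon 6 GAC (Asp): third position 2-fold.
Codon 7 GGC (Gly): third position 4-fold.
Four-fold degenerate third positions: 2.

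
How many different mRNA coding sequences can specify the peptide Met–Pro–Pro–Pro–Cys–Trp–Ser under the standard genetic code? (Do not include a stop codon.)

Met: 1 codon.
Pro: 4 codons.
Pro: 4 codons.
Pro: 4 codons.
Cys: 2 codons.
Trp: 1 codon.
Ser: 6 codons.
1 × 4 × 4 × 4 × 2 × 1 × 6 = 768.

768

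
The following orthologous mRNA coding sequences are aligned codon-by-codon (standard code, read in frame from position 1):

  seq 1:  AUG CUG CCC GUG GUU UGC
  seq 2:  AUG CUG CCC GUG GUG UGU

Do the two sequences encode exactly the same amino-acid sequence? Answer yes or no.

Codon 1: AUG Met / AUG Met — identical.
Codon 2: CUG Leu / CUG Leu — identical.
Codon 3: CCC Pro / CCC Pro — identical.
Codon 4: GUG Val / GUG Val — identical.
Codon 5: GUU Val / GUG Val — synonymous.
Codon 6: UGC Cys / UGU Cys — synonymous.
Nonsynonymous differences: 0 → same protein.

yes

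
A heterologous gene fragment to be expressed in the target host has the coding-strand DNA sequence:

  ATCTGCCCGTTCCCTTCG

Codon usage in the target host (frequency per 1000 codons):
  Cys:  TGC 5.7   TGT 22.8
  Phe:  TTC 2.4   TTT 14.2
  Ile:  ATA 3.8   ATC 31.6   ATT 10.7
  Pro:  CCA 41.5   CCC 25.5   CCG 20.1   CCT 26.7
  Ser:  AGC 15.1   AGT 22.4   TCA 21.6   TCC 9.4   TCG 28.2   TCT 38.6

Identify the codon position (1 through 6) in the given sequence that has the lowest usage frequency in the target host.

Codon 1 ATC (Ile): 31.6 per 1000.
Codon 2 TGC (Cys): 5.7 per 1000.
Codon 3 CCG (Pro): 20.1 per 1000.
Codon 4 TTC (Phe): 2.4 per 1000.
Codon 5 CCT (Pro): 26.7 per 1000.
Codon 6 TCG (Ser): 28.2 per 1000.
Lowest frequency is 2.4 at codon 4.

4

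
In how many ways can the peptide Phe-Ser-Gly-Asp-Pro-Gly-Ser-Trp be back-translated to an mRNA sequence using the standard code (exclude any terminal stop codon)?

Phe: 2 codons.
Ser: 6 codons.
Gly: 4 codons.
Asp: 2 codons.
Pro: 4 codons.
Gly: 4 codons.
Ser: 6 codons.
Trp: 1 codon.
2 × 6 × 4 × 2 × 4 × 4 × 6 × 1 = 9216.

9216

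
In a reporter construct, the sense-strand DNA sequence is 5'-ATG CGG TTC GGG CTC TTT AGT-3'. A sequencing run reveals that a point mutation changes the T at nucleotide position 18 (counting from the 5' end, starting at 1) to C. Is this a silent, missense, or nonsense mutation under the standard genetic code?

Position 18 falls in codon 6: TTT → Phe.
After the substitution the codon is TTC → Phe.
Both encode Phe, so the change is synonymous.

silent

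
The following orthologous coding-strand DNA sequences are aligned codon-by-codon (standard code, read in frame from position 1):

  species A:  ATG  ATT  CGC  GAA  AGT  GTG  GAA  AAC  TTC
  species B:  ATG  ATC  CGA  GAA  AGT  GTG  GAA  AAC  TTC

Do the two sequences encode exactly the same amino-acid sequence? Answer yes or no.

yes

Codon 1: ATG Met / ATG Met — identical.
Codon 2: ATT Ile / ATC Ile — synonymous.
Codon 3: CGC Arg / CGA Arg — synonymous.
Codon 4: GAA Glu / GAA Glu — identical.
Codon 5: AGT Ser / AGT Ser — identical.
Codon 6: GTG Val / GTG Val — identical.
Codon 7: GAA Glu / GAA Glu — identical.
Codon 8: AAC Asn / AAC Asn — identical.
Codon 9: TTC Phe / TTC Phe — identical.
Nonsynonymous differences: 0 → same protein.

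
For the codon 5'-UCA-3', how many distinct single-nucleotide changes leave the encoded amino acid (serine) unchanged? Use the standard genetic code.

3

Position 1: none → 0 synonymous.
Position 2: none → 0 synonymous.
Position 3: UCU, UCC, UCG → 3 synonymous.
Total: 0 + 0 + 3 = 3.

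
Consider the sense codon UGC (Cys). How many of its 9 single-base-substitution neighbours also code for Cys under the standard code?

1

Position 1: none → 0 synonymous.
Position 2: none → 0 synonymous.
Position 3: UGU → 1 synonymous.
Total: 0 + 0 + 1 = 1.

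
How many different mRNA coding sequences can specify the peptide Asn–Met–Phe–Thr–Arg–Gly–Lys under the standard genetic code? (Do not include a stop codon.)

Asn: 2 codons.
Met: 1 codon.
Phe: 2 codons.
Thr: 4 codons.
Arg: 6 codons.
Gly: 4 codons.
Lys: 2 codons.
2 × 1 × 2 × 4 × 6 × 4 × 2 = 768.

768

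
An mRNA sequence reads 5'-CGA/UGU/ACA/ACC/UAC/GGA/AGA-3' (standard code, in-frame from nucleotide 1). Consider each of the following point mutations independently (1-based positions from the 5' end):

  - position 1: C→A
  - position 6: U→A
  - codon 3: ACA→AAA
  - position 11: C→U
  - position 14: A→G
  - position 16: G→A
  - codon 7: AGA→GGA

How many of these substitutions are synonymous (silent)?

1

Codon 1: CGA (Arg) → AGA (Arg) — synonymous.
Codon 2: UGU (Cys) → UGA (Stop) — nonsense.
Codon 3: ACA (Thr) → AAA (Lys) — missense.
Codon 4: ACC (Thr) → AUC (Ile) — missense.
Codon 5: UAC (Tyr) → UGC (Cys) — missense.
Codon 6: GGA (Gly) → AGA (Arg) — missense.
Codon 7: AGA (Arg) → GGA (Gly) — missense.
Synonymous: 1 of 7.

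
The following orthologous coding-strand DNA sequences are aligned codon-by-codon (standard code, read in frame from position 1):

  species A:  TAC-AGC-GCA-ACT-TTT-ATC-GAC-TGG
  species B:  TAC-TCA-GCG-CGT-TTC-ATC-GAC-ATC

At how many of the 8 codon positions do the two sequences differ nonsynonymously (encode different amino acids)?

Codon 1: TAC Tyr / TAC Tyr — identical.
Codon 2: AGC Ser / TCA Ser — synonymous.
Codon 3: GCA Ala / GCG Ala — synonymous.
Codon 4: ACT Thr / CGT Arg — nonsynonymous.
Codon 5: TTT Phe / TTC Phe — synonymous.
Codon 6: ATC Ile / ATC Ile — identical.
Codon 7: GAC Asp / GAC Asp — identical.
Codon 8: TGG Trp / ATC Ile — nonsynonymous.
Nonsynonymous differences: 2.

2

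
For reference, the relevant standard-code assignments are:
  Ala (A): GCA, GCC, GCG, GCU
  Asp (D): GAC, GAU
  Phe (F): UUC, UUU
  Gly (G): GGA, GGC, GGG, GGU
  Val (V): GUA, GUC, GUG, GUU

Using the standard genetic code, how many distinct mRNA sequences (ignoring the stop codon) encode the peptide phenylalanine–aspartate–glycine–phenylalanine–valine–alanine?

Phe: 2 codons.
Asp: 2 codons.
Gly: 4 codons.
Phe: 2 codons.
Val: 4 codons.
Ala: 4 codons.
2 × 2 × 4 × 2 × 4 × 4 = 512.

512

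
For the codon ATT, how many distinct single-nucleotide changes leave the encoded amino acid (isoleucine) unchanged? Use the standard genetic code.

2

Position 1: none → 0 synonymous.
Position 2: none → 0 synonymous.
Position 3: ATC, ATA → 2 synonymous.
Total: 0 + 0 + 2 = 2.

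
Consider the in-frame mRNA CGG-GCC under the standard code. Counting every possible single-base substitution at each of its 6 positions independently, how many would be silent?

Codon 1 (CGG, Arg): 4 synonymous substitutions.
Codon 2 (GCC, Ala): 3 synonymous substitutions.
Total: 4 + 3 = 7.

7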